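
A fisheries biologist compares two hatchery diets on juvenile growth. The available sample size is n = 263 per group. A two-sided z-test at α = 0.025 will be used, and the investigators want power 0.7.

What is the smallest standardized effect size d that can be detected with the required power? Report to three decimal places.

d ≈ 0.241

Need Φ(δ − 2.241) = 0.7, so δ = 2.241 + 0.524 = 2.766.
(Lower-tail contribution to power is negligible for δ > 0.)
δ = d·√(n/2) ⇒ d = δ/√(n/2) = 2.766/√(263/2) = 0.2412.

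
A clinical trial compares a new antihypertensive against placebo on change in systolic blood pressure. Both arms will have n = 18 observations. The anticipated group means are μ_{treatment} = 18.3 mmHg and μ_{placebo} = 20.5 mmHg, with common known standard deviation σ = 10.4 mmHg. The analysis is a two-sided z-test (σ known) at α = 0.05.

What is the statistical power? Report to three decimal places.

Standardized effect: d = |μ_{treatment} − μ_{placebo}| / σ = |18.3 − 20.5| / 10.4 = 0.2115
Noncentrality parameter: δ = d·√(n/2) = 0.2115 × √(18/2) = 0.6346
Two-sided α = 0.05 → critical value z_{0.025} = 1.960.
Power = Φ(δ − 1.960) + Φ(−δ − 1.960) = Φ(-1.325) + Φ(-2.595) = 0.0925 + 0.0047 = 0.0973.

Power ≈ 0.097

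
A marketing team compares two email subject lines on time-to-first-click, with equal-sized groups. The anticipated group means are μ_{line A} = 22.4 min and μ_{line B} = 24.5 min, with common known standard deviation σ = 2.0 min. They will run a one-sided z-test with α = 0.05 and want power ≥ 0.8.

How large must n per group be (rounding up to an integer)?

Standardized effect: d = |μ_{line A} − μ_{line B}| / σ = |22.4 − 24.5| / 2.0 = 1.0500
For power 0.8 need Φ(δ − z_{0.05}) = 0.8, so δ = z_{0.05} + z_{0.20} = 1.645 + 0.842 = 2.486.
δ = d·√(n/2) ⇒ n = 2(δ/d)² = 2 × (2.486 / 1.0500)² = 11.22.
Rounding up, n = 12 per group.

n = 12 per group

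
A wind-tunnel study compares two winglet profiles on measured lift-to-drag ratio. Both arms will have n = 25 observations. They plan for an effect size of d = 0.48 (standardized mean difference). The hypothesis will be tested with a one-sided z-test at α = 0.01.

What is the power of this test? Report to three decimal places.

Noncentrality parameter: δ = d·√(n/2) = 0.48 × √(25/2) = 1.6971
Critical value for a one-sided test at α = 0.01: z_α = 2.326.
Power = Φ(δ − 2.326) = Φ(-0.629) = 0.2646.

Power ≈ 0.265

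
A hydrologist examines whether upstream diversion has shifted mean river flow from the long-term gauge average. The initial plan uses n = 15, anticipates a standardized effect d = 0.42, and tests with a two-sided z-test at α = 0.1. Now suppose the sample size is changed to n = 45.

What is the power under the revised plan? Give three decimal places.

With n = 45: δ = d·√n = 0.42 × √45 = 2.8174. Critical value z_{0.05} = 1.645.
Revised power = Φ(δ − 1.645) + Φ(−δ − 1.645) = Φ(1.173) + Φ(-4.462) = 0.8795 + 0.0000 = 0.8795.

Power ≈ 0.880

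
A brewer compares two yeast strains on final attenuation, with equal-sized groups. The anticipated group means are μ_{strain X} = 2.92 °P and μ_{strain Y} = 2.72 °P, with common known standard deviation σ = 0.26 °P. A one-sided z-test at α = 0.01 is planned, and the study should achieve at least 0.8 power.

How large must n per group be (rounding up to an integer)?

n = 34 per group

Standardized effect: d = |μ_{strain X} − μ_{strain Y}| / σ = |2.92 − 2.72| / 0.26 = 0.7692
Set Φ(δ − 2.326) = 0.8; then δ − 2.326 = Φ⁻¹(0.8) = 0.842, giving δ = 3.168.
δ = d·√(n/2) ⇒ n = 2(δ/d)² = 2 × (3.168 / 0.7692)² = 33.92.
Round up to the next whole unit.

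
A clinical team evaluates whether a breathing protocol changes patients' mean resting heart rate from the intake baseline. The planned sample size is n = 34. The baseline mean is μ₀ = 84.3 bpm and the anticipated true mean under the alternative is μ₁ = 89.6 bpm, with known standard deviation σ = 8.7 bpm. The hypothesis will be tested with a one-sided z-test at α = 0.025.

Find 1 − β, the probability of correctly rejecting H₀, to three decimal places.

Power ≈ 0.944

Standardized effect: d = |μ₁ − μ₀| / σ = |89.6 − 84.3| / 8.7 = 0.6092
Noncentrality parameter: δ = d·√n = 0.6092 × √34 = 3.5522
Critical value for a one-sided test at α = 0.025: z_α = 1.960.
Power = P(Z > 1.960 − δ) = Φ(1.592) = 0.9443.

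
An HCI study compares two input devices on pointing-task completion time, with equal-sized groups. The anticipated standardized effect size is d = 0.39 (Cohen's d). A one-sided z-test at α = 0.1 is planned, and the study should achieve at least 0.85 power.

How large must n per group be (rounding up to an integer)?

Set Φ(δ − 1.282) = 0.85; then δ − 1.282 = Φ⁻¹(0.85) = 1.036, giving δ = 2.318.
δ = d·√(n/2) ⇒ n = 2(δ/d)² = 2 × (2.318 / 0.39)² = 70.65.
Round up to the next whole unit.

n = 71 per group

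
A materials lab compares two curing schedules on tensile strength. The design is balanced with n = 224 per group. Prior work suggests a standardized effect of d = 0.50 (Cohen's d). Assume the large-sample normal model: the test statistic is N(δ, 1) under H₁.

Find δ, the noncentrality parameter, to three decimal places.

The noncentrality parameter scales effect size by the design's sample-size factor: δ = d·√(n/2) = 0.50 × √(224/2) = 5.2915

δ ≈ 5.292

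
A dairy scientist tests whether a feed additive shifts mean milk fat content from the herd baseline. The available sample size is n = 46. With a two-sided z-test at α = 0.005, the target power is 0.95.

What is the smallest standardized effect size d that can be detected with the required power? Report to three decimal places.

d ≈ 0.656

Need Φ(δ − 2.807) = 0.95, so δ = 2.807 + 1.645 = 4.452.
(The second rejection-region term Φ(−δ − z_{α/2}) is negligible and dropped.)
δ = d·√n ⇒ d = δ/√n = 4.452/√46 = 0.6564.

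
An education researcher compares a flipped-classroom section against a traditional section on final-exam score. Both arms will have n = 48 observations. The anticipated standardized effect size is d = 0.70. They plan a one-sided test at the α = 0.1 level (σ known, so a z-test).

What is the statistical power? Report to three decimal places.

Power ≈ 0.984

Noncentrality parameter: δ = d·√(n/2) = 0.70 × √(48/2) = 3.4293
Critical value for a one-sided test at α = 0.1: z_α = 1.282.
Power = Φ(δ − 1.282) = Φ(2.148) = 0.9841.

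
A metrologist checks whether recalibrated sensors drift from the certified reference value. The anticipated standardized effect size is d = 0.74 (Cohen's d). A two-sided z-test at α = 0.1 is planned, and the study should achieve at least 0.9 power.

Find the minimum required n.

n = 16

Set Φ(δ − 1.645) = 0.9; then δ − 1.645 = Φ⁻¹(0.9) = 1.282, giving δ = 2.926.
(The Φ(−δ − z_{α/2}) term is vanishingly small for δ > 0 and is dropped in the standard sample-size formula.)
δ = d·√n ⇒ n = (δ/d)² = (2.926 / 0.74)² = 15.64.
Rounding up, n = 16.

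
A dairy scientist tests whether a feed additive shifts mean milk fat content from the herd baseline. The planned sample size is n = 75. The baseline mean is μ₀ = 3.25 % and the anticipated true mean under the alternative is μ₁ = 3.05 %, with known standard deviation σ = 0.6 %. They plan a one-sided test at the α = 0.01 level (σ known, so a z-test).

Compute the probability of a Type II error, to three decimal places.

Standardized effect: d = |μ₁ − μ₀| / σ = |3.05 − 3.25| / 0.6 = 0.3333
Noncentrality parameter: δ = d·√n = 0.3333 × √75 = 2.8868
One-sided α = 0.01 → critical value z_{0.01} = 2.326.
Power = Φ(δ − 2.326) = Φ(0.560) = 0.7124.
Type II error: β = 1 − power = 1 − 0.7124 = 0.2876.

β ≈ 0.288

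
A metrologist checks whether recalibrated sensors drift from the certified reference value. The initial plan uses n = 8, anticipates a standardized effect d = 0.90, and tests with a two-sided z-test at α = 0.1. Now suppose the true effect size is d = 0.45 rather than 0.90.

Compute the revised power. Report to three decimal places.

With d = 0.45: δ = d·√n = 0.45 × √8 = 1.2728. Critical value z_{0.05} = 1.645.
Revised power = Φ(δ − 1.645) + Φ(−δ − 1.645) = Φ(-0.372) + Φ(-2.918) = 0.3549 + 0.0018 = 0.3567.

Power ≈ 0.357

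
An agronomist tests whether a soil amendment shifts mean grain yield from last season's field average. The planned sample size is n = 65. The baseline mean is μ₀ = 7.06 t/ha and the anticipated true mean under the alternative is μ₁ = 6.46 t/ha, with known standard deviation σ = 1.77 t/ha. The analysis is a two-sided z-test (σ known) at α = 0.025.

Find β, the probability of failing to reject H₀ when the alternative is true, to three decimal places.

Standardized effect: d = |μ₁ − μ₀| / σ = |6.46 − 7.06| / 1.77 = 0.3390
Noncentrality parameter: δ = d·√n = 0.3390 × √65 = 2.7330
Two-sided α = 0.025 → critical value z_{0.0125} = 2.241.
Power = Φ(δ − 2.241) + Φ(−δ − 2.241) = Φ(0.492) + Φ(-4.974) = 0.6885 + 0.0000 = 0.6885.
Type II error: β = 1 − power = 1 − 0.6885 = 0.3115.

β ≈ 0.312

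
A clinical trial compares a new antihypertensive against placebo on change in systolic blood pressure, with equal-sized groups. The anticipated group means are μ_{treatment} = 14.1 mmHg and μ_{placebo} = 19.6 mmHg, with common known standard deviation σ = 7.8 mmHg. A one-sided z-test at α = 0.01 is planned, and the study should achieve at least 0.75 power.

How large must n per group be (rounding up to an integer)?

Standardized effect: d = |μ_{treatment} − μ_{placebo}| / σ = |14.1 − 19.6| / 7.8 = 0.7051
For power 0.75 need Φ(δ − z_{0.01}) = 0.75, so δ = z_{0.01} + z_{0.25} = 2.326 + 0.674 = 3.001.
δ = d·√(n/2) ⇒ n = 2(δ/d)² = 2 × (3.001 / 0.7051)² = 36.22.
Round up to the next whole unit.

n = 37 per group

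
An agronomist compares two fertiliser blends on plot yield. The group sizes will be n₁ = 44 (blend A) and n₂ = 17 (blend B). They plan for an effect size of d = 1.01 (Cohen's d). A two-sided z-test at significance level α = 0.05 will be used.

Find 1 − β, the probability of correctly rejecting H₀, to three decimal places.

Noncentrality parameter: δ = d / √(1/n₁ + 1/n₂) = 1.01 / √(1/44 + 1/17) = 3.5368
Critical value for a two-sided test at α = 0.05: z_{α/2} = 1.960.
Power = Φ(δ − 1.960) + Φ(−δ − 1.960) = Φ(1.577) + Φ(-5.497) = 0.9426 + 0.0000 = 0.9426.

Power ≈ 0.943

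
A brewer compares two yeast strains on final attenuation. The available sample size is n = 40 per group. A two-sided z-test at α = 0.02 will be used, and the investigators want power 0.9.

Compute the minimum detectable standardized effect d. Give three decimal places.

d ≈ 0.807

Required noncentrality: δ = z_{0.01} + z_{0.10} = 2.326 + 1.282 = 3.608.
(Lower-tail contribution to power is negligible for δ > 0.)
δ = d·√(n/2) ⇒ d = δ/√(n/2) = 3.608/√(40/2) = 0.8068.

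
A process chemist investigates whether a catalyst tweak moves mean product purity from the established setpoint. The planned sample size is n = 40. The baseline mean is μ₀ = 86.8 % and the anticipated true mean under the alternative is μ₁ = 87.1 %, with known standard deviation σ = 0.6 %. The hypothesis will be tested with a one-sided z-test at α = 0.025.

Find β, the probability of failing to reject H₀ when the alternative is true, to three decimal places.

Standardized effect: d = |μ₁ − μ₀| / σ = |87.1 − 86.8| / 0.6 = 0.5000
Noncentrality parameter: δ = d·√n = 0.5000 × √40 = 3.1623
One-sided α = 0.025 → critical value z_{0.025} = 1.960.
Power = P(Z > 1.960 − δ) = Φ(1.202) = 0.8854.
Type II error: β = 1 − power = 1 − 0.8854 = 0.1146.

β ≈ 0.115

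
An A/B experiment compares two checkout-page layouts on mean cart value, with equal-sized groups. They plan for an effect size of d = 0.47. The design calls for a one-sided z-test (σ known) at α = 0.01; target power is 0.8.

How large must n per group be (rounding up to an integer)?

n = 91 per group

For power 0.8 need Φ(δ − z_{0.01}) = 0.8, so δ = z_{0.01} + z_{0.20} = 2.326 + 0.842 = 3.168.
δ = d·√(n/2) ⇒ n = 2(δ/d)² = 2 × (3.168 / 0.47)² = 90.86.
Round up to the next whole unit.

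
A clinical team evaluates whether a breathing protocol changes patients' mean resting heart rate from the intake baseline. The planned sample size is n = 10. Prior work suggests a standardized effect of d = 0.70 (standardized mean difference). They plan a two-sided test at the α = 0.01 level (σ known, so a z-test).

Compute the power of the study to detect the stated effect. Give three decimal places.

Power ≈ 0.359

Noncentrality parameter: δ = d·√n = 0.70 × √10 = 2.2136
Two-sided α = 0.01 → critical value z_{0.005} = 2.576.
Power = Φ(δ − 2.576) + Φ(−δ − 2.576) = Φ(-0.362) + Φ(-4.789) = 0.3586 + 0.0000 = 0.3586.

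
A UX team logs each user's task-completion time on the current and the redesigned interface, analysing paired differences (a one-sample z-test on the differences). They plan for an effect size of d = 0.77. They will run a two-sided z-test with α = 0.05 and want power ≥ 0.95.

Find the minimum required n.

n = 22

For power 0.95 need Φ(δ − z_{0.025}) = 0.95, so δ = z_{0.025} + z_{0.05} = 1.960 + 1.645 = 3.605.
(The Φ(−δ − z_{α/2}) term is vanishingly small for δ > 0 and is dropped in the standard sample-size formula.)
δ = d·√n ⇒ n = (δ/d)² = (3.605 / 0.77)² = 21.92.
Rounding up, n = 22.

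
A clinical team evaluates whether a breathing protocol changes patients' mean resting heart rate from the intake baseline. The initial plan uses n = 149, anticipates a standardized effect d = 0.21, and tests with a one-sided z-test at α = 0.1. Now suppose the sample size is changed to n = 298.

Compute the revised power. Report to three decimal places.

With n = 298: δ = d·√n = 0.21 × √298 = 3.6252. Critical value z_{0.1} = 1.282.
Revised power = P(Z > 1.282 − δ) = Φ(2.344) = 0.9905.

Power ≈ 0.990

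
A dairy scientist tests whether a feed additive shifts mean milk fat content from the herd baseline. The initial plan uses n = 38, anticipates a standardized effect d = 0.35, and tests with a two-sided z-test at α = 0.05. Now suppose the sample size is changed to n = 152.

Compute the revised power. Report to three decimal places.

Power ≈ 0.991

With n = 152: δ = d·√n = 0.35 × √152 = 4.3151. Critical value z_{0.025} = 1.960.
Revised power = Φ(δ − 1.960) + Φ(−δ − 1.960) = Φ(2.355) + Φ(-6.275) = 0.9907 + 0.0000 = 0.9907.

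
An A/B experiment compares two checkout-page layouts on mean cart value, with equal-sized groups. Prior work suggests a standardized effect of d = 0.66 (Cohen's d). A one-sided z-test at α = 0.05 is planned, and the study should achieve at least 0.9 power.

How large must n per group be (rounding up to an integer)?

Set Φ(δ − 1.645) = 0.9; then δ − 1.645 = Φ⁻¹(0.9) = 1.282, giving δ = 2.926.
δ = d·√(n/2) ⇒ n = 2(δ/d)² = 2 × (2.926 / 0.66)² = 39.32.
Rounding up, n = 40 per group.

n = 40 per group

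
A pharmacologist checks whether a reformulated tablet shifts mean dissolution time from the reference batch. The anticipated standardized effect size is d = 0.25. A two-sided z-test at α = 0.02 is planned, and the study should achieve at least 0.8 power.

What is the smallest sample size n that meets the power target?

For power 0.8 need Φ(δ − z_{0.01}) = 0.8, so δ = z_{0.01} + z_{0.20} = 2.326 + 0.842 = 3.168.
(Ignoring the negligible lower-tail rejection probability gives the usual closed-form inversion.)
δ = d·√n ⇒ n = (δ/d)² = (3.168 / 0.25)² = 160.58.
Rounding up, n = 161.

n = 161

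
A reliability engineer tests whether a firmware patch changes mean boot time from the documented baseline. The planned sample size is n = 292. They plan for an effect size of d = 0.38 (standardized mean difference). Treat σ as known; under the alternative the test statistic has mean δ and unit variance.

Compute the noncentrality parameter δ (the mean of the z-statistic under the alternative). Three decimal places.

δ = d·√n = 0.38 × √292 = 6.4934

δ ≈ 6.493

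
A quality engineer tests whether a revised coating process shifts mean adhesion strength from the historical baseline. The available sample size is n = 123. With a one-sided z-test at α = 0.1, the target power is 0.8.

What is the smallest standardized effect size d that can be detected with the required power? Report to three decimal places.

Required noncentrality: δ = z_{0.1} + z_{0.20} = 1.282 + 0.842 = 2.123.
δ = d·√n ⇒ d = δ/√n = 2.123/√123 = 0.1914.

d ≈ 0.191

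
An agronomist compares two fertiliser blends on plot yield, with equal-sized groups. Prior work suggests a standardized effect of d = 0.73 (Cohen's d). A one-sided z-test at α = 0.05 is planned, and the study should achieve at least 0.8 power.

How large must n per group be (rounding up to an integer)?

Set Φ(δ − 1.645) = 0.8; then δ − 1.645 = Φ⁻¹(0.8) = 0.842, giving δ = 2.486.
δ = d·√(n/2) ⇒ n = 2(δ/d)² = 2 × (2.486 / 0.73)² = 23.20.
Rounding up, n = 24 per group.

n = 24 per group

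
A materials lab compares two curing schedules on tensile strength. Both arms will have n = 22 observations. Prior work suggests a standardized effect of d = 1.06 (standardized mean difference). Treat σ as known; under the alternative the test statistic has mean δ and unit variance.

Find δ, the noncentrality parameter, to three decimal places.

The noncentrality parameter scales effect size by the design's sample-size factor: δ = d·√(n/2) = 1.06 × √(22/2) = 3.5156

δ ≈ 3.516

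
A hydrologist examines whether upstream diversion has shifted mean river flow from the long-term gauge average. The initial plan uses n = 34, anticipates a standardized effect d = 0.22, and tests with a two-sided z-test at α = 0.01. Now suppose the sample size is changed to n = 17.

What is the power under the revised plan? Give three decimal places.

With n = 17: δ = d·√n = 0.22 × √17 = 0.9071. Critical value z_{0.005} = 2.576.
Revised power = Φ(δ − 2.576) + Φ(−δ − 2.576) = Φ(-1.669) + Φ(-3.483) = 0.0476 + 0.0002 = 0.0478.

Power ≈ 0.048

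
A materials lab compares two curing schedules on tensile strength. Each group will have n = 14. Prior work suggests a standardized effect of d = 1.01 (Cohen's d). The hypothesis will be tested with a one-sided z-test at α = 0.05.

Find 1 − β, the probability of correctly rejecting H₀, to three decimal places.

Noncentrality parameter: δ = d·√(n/2) = 1.01 × √(14/2) = 2.6722
One-sided α = 0.05 → critical value z_{0.05} = 1.645.
Power = Φ(δ − 1.645) = Φ(1.027) = 0.8479.

Power ≈ 0.848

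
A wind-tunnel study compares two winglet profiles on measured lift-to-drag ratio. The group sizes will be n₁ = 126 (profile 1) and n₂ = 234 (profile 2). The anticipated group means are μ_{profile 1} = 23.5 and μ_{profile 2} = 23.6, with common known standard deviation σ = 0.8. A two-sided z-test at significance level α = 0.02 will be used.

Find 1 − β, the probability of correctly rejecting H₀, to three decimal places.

Power ≈ 0.116

Standardized effect: d = |μ_{profile 1} − μ_{profile 2}| / σ = |23.5 − 23.6| / 0.8 = 0.1250
Noncentrality parameter: δ = d / √(1/n₁ + 1/n₂) = 0.1250 / √(1/126 + 1/234) = 1.1312
Critical value for a two-sided test at α = 0.02: z_{α/2} = 2.326.
Power = Φ(δ − 2.326) + Φ(−δ − 2.326) = Φ(-1.195) + Φ(-3.458) = 0.1160 + 0.0003 = 0.1163.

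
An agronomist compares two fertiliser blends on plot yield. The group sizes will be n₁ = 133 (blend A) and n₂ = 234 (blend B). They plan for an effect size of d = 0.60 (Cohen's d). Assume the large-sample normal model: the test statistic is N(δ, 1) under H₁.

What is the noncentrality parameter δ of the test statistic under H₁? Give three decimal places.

δ = d / √(1/n₁ + 1/n₂) = 0.60 / √(1/133 + 1/234) = 5.5253

δ ≈ 5.525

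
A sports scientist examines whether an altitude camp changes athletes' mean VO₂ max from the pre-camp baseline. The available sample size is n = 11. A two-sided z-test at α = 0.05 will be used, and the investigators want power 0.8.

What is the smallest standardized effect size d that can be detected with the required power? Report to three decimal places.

Required noncentrality: δ = z_{0.025} + z_{0.20} = 1.960 + 0.842 = 2.802.
(The second rejection-region term Φ(−δ − z_{α/2}) is negligible and dropped.)
δ = d·√n ⇒ d = δ/√n = 2.802/√11 = 0.8447.

d ≈ 0.845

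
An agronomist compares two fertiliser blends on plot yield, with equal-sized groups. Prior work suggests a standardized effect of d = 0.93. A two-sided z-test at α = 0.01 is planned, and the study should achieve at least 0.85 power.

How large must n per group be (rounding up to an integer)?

Set Φ(δ − 2.576) = 0.85; then δ − 2.576 = Φ⁻¹(0.85) = 1.036, giving δ = 3.612.
(For δ > 0 the lower-tail rejection region contributes negligibly to power, so the one-term inversion is standard.)
δ = d·√(n/2) ⇒ n = 2(δ/d)² = 2 × (3.612 / 0.93)² = 30.17.
Rounding up, n = 31 per group.

n = 31 per group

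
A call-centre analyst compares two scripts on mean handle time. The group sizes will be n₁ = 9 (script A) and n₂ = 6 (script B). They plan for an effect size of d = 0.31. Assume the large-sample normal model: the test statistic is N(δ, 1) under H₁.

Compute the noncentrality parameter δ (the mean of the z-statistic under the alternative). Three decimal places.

δ ≈ 0.588

The noncentrality parameter scales effect size by the design's sample-size factor: δ = d / √(1/n₁ + 1/n₂) = 0.31 / √(1/9 + 1/6) = 0.5882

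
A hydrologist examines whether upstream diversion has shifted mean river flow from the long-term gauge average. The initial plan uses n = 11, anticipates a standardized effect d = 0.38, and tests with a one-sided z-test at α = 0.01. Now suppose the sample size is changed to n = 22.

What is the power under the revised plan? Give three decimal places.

With n = 22: δ = d·√n = 0.38 × √22 = 1.7824. Critical value z_{0.01} = 2.326.
Revised power = Φ(δ − 2.326) = Φ(-0.544) = 0.2932.

Power ≈ 0.293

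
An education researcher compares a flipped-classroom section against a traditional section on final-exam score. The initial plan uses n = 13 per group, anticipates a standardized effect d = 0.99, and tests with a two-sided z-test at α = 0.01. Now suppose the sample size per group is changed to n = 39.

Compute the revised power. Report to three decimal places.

With n = 39 per group: δ = d·√(n/2) = 0.99 × √(39/2) = 4.3717. Critical value z_{0.005} = 2.576.
Revised power = Φ(δ − 2.576) + Φ(−δ − 2.576) = Φ(1.796) + Φ(-6.948) = 0.9637 + 0.0000 = 0.9637.

Power ≈ 0.964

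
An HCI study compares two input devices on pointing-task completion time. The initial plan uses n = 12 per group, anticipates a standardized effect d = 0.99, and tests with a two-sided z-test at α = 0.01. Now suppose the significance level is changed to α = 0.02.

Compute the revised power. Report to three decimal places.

δ = d·√(n/2) = 0.99 × √(12/2) = 2.4250 (unchanged). New critical value: z_{0.01} = 2.326.
Revised power = Φ(δ − 2.326) + Φ(−δ − 2.326) = Φ(0.099) + Φ(-4.751) = 0.5393 + 0.0000 = 0.5393.

Power ≈ 0.539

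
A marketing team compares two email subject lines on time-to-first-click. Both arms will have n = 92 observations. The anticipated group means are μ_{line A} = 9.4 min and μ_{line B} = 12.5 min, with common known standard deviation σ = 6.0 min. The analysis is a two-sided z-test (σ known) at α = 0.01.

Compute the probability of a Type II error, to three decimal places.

β ≈ 0.177

Standardized effect: d = |μ_{line A} − μ_{line B}| / σ = |9.4 − 12.5| / 6.0 = 0.5167
Noncentrality parameter: δ = d·√(n/2) = 0.5167 × √(92/2) = 3.5042
Critical value for a two-sided test at α = 0.01: z_{α/2} = 2.576.
Power = Φ(δ − 2.576) + Φ(−δ − 2.576) = Φ(0.928) + Φ(-6.080) = 0.8234 + 0.0000 = 0.8234.
Type II error: β = 1 − power = 1 − 0.8234 = 0.1766.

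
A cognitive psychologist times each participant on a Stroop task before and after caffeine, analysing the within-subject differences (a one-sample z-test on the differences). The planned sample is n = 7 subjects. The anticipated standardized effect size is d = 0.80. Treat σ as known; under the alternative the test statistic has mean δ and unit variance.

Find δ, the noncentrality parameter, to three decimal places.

δ = d·√n = 0.80 × √7 = 2.1166

δ ≈ 2.117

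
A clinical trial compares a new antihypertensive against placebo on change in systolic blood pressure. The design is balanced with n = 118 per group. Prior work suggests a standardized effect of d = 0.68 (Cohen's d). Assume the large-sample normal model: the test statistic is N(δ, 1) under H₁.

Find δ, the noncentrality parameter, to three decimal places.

δ ≈ 5.223

δ = d·√(n/2) = 0.68 × √(118/2) = 5.2232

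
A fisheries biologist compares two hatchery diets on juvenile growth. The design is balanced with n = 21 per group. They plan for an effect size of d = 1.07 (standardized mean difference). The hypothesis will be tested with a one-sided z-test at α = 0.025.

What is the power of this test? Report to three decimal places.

Power ≈ 0.934

Noncentrality parameter: λ = d·√(n/2) = 1.07 × √(21/2) = 3.4672
One-sided α = 0.025 → critical value z_{0.025} = 1.960.
Power = P(Z > 1.960 − λ) = Φ(1.507) = 0.9341.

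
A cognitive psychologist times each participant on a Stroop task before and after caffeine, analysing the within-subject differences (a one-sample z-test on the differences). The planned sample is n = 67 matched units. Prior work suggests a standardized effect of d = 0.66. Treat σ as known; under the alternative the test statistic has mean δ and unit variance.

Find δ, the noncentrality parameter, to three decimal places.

The noncentrality parameter scales effect size by the design's sample-size factor: δ = d·√n = 0.66 × √67 = 5.4023

δ ≈ 5.402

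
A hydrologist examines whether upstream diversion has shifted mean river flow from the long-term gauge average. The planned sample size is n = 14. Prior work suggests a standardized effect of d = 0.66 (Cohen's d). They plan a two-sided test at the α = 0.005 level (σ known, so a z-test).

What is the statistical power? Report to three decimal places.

Power ≈ 0.368

Noncentrality parameter: δ = d·√n = 0.66 × √14 = 2.4695
Critical value for a two-sided test at α = 0.005: z_{α/2} = 2.807.
Power = Φ(δ − 2.807) + Φ(−δ − 2.807) = Φ(-0.338) + Φ(-5.277) = 0.3679 + 0.0000 = 0.3679.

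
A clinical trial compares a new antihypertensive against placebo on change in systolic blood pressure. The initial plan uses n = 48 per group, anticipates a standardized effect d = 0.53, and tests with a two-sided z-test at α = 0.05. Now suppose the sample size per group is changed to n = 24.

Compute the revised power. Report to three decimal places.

Power ≈ 0.451

With n = 24 per group: δ = d·√(n/2) = 0.53 × √(24/2) = 1.8360. Critical value z_{0.025} = 1.960.
Revised power = Φ(δ − 1.960) + Φ(−δ − 1.960) = Φ(-0.124) + Φ(-3.796) = 0.4507 + 0.0001 = 0.4507.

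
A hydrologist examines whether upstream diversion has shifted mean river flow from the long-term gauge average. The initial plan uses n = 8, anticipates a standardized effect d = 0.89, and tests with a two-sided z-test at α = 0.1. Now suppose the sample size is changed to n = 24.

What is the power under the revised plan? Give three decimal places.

With n = 24: δ = d·√n = 0.89 × √24 = 4.3601. Critical value z_{0.05} = 1.645.
Revised power = Φ(δ − 1.645) + Φ(−δ − 1.645) = Φ(2.715) + Φ(-6.005) = 0.9967 + 0.0000 = 0.9967.

Power ≈ 0.997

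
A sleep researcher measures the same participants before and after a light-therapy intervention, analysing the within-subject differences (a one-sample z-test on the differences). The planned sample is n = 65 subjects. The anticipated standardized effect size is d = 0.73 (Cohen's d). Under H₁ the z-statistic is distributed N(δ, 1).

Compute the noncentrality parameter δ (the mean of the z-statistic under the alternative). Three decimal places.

δ = d·√n = 0.73 × √65 = 5.8854

δ ≈ 5.885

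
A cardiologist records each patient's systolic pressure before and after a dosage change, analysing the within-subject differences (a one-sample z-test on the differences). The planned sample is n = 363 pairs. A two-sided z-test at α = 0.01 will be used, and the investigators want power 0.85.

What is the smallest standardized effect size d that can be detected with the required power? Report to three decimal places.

Need Φ(δ − 2.576) = 0.85, so δ = 2.576 + 1.036 = 3.612.
(Lower-tail contribution to power is negligible for δ > 0.)
δ = d·√n ⇒ d = δ/√n = 3.612/√363 = 0.1896.

d ≈ 0.190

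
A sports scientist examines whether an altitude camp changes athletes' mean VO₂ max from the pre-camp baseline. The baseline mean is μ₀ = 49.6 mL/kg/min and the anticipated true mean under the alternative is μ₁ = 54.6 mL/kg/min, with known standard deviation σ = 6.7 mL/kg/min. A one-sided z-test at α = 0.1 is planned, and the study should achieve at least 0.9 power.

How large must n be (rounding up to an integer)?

n = 12

Standardized effect: d = |μ₁ − μ₀| / σ = |54.6 − 49.6| / 6.7 = 0.7463
Set Φ(δ − 1.282) = 0.9; then δ − 1.282 = Φ⁻¹(0.9) = 1.282, giving δ = 2.563.
δ = d·√n ⇒ n = (δ/d)² = (2.563 / 0.7463)² = 11.80.
Rounding up, n = 12.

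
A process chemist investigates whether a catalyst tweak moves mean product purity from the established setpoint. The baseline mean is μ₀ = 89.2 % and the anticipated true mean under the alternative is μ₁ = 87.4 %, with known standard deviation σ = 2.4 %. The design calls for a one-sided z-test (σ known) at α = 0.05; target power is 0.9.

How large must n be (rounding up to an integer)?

Standardized effect: d = |μ₁ − μ₀| / σ = |87.4 − 89.2| / 2.4 = 0.7500
For power 0.9 need Φ(δ − z_{0.05}) = 0.9, so δ = z_{0.05} + z_{0.10} = 1.645 + 1.282 = 2.926.
δ = d·√n ⇒ n = (δ/d)² = (2.926 / 0.7500)² = 15.22.
Rounding up, n = 16.

n = 16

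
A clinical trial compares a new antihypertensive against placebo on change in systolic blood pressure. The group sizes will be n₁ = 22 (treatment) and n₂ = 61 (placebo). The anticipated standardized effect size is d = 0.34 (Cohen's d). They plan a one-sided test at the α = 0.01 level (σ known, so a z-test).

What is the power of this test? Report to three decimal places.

Noncentrality parameter: δ = d / √(1/n₁ + 1/n₂) = 0.34 / √(1/22 + 1/61) = 1.3671
One-sided α = 0.01 → critical value z_{0.01} = 2.326.
Power = P(Z > 2.326 − δ) = Φ(-0.959) = 0.1687.

Power ≈ 0.169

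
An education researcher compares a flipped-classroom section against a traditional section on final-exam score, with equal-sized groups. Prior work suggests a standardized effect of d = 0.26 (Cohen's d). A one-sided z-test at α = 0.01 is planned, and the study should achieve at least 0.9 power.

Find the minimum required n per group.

n = 386 per group

Set Φ(δ − 2.326) = 0.9; then δ − 2.326 = Φ⁻¹(0.9) = 1.282, giving δ = 3.608.
δ = d·√(n/2) ⇒ n = 2(δ/d)² = 2 × (3.608 / 0.26)² = 385.12.
Round up to the next whole unit.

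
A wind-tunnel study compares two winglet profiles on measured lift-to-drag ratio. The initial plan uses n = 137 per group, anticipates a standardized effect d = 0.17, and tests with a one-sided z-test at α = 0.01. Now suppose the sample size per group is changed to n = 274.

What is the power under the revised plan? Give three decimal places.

Power ≈ 0.368

With n = 274 per group: δ = d·√(n/2) = 0.17 × √(274/2) = 1.9898. Critical value z_{0.01} = 2.326.
Revised power = P(Z > 2.326 − δ) = Φ(-0.337) = 0.3682.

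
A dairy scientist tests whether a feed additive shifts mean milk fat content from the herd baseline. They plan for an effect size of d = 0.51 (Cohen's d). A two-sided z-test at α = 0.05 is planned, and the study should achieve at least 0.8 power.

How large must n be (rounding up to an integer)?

n = 31

Set Φ(δ − 1.960) = 0.8; then δ − 1.960 = Φ⁻¹(0.8) = 0.842, giving δ = 2.802.
(Ignoring the negligible lower-tail rejection probability gives the usual closed-form inversion.)
δ = d·√n ⇒ n = (δ/d)² = (2.802 / 0.51)² = 30.18.
Round up to the next whole unit.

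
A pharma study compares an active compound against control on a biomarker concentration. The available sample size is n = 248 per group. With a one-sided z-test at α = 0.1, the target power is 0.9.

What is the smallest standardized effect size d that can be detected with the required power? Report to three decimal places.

Need Φ(δ − 1.282) = 0.9, so δ = 1.282 + 1.282 = 2.563.
δ = d·√(n/2) ⇒ d = δ/√(n/2) = 2.563/√(248/2) = 0.2302.

d ≈ 0.230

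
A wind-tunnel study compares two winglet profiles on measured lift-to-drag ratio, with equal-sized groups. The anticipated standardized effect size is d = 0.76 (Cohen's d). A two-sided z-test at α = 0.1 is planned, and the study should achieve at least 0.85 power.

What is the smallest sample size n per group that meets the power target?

n = 25 per group

For power 0.85 need Φ(δ − z_{0.05}) = 0.85, so δ = z_{0.05} + z_{0.15} = 1.645 + 1.036 = 2.681.
(The Φ(−δ − z_{α/2}) term is vanishingly small for δ > 0 and is dropped in the standard sample-size formula.)
δ = d·√(n/2) ⇒ n = 2(δ/d)² = 2 × (2.681 / 0.76)² = 24.89.
Round up to the next whole unit.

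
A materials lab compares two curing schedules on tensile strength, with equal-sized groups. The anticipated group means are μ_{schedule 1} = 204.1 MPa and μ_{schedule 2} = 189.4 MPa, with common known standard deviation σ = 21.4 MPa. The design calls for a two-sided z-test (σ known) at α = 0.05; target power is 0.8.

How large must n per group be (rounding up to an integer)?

Standardized effect: d = |μ_{schedule 1} − μ_{schedule 2}| / σ = |204.1 − 189.4| / 21.4 = 0.6869
Set Φ(δ − 1.960) = 0.8; then δ − 1.960 = Φ⁻¹(0.8) = 0.842, giving δ = 2.802.
(For δ > 0 the lower-tail rejection region contributes negligibly to power, so the one-term inversion is standard.)
δ = d·√(n/2) ⇒ n = 2(δ/d)² = 2 × (2.802 / 0.6869)² = 33.27.
Round up to the next whole unit.

n = 34 per group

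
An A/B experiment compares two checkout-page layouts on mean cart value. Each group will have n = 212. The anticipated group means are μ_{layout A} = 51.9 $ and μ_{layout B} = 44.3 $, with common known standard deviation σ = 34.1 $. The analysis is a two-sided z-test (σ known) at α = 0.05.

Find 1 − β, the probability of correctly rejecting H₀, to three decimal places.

Standardized effect: d = |μ_{layout A} − μ_{layout B}| / σ = |51.9 − 44.3| / 34.1 = 0.2229
Noncentrality parameter: δ = d·√(n/2) = 0.2229 × √(212/2) = 2.2946
Critical value for a two-sided test at α = 0.05: z_{α/2} = 1.960.
Power = Φ(δ − 1.960) + Φ(−δ − 1.960) = Φ(0.335) + Φ(-4.255) = 0.6311 + 0.0000 = 0.6311.

Power ≈ 0.631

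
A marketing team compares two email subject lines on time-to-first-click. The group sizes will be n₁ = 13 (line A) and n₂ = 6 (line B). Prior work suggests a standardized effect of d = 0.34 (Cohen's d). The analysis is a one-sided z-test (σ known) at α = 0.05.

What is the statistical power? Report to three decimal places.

Noncentrality parameter: δ = d / √(1/n₁ + 1/n₂) = 0.34 / √(1/13 + 1/6) = 0.6889
Critical value for a one-sided test at α = 0.05: z_α = 1.645.
Power = Φ(δ − 1.645) = Φ(-0.956) = 0.1695.

Power ≈ 0.170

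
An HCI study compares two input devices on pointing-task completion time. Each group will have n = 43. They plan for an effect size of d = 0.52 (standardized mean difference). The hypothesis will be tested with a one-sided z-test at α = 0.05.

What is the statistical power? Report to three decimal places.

Noncentrality parameter: δ = d·√(n/2) = 0.52 × √(43/2) = 2.4111
One-sided α = 0.05 → critical value z_{0.05} = 1.645.
Power = Φ(δ − 1.645) = Φ(0.766) = 0.7782.

Power ≈ 0.778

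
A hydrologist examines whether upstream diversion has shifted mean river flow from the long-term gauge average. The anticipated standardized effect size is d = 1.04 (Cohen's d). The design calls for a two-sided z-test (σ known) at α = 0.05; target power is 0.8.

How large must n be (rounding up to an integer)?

n = 8

For power 0.8 need Φ(δ − z_{0.025}) = 0.8, so δ = z_{0.025} + z_{0.20} = 1.960 + 0.842 = 2.802.
(Ignoring the negligible lower-tail rejection probability gives the usual closed-form inversion.)
δ = d·√n ⇒ n = (δ/d)² = (2.802 / 1.04)² = 7.26.
Rounding up, n = 8.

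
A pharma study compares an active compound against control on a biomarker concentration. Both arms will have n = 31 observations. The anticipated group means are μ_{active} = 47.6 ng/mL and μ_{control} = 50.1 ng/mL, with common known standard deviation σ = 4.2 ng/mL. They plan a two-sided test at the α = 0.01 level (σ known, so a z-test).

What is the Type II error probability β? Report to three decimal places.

β ≈ 0.592

Standardized effect: d = |μ_{active} − μ_{control}| / σ = |47.6 − 50.1| / 4.2 = 0.5952
Noncentrality parameter: δ = d·√(n/2) = 0.5952 × √(31/2) = 2.3435
Two-sided α = 0.01 → critical value z_{0.005} = 2.576.
Power = Φ(δ − 2.576) + Φ(−δ − 2.576) = Φ(-0.232) + Φ(-4.919) = 0.4081 + 0.0000 = 0.4081.
Type II error: β = 1 − power = 1 − 0.4081 = 0.5919.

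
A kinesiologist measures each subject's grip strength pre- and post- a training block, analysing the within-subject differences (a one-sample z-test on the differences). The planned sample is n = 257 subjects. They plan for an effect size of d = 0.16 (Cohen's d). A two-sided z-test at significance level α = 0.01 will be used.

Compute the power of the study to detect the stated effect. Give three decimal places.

Noncentrality parameter: δ = d·√n = 0.16 × √257 = 2.5650
Critical value for a two-sided test at α = 0.01: z_{α/2} = 2.576.
Power = Φ(δ − 2.576) + Φ(−δ − 2.576) = Φ(-0.011) + Φ(-5.141) = 0.4957 + 0.0000 = 0.4957.

Power ≈ 0.496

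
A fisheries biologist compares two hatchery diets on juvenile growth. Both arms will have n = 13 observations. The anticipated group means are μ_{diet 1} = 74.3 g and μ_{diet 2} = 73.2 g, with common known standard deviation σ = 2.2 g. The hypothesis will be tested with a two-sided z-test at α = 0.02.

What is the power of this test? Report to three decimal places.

Power ≈ 0.147

Standardized effect: d = |μ_{diet 1} − μ_{diet 2}| / σ = |74.3 − 73.2| / 2.2 = 0.5000
Noncentrality parameter: δ = d·√(n/2) = 0.5000 × √(13/2) = 1.2748
Critical value for a two-sided test at α = 0.02: z_{α/2} = 2.326.
Power = Φ(δ − 2.326) + Φ(−δ − 2.326) = Φ(-1.052) + Φ(-3.601) = 0.1465 + 0.0002 = 0.1467.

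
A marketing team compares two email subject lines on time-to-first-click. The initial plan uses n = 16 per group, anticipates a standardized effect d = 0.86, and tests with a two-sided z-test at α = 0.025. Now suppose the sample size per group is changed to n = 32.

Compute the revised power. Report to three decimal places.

With n = 32 per group: δ = d·√(n/2) = 0.86 × √(32/2) = 3.4400. Critical value z_{0.0125} = 2.241.
Revised power = Φ(δ − 2.241) + Φ(−δ − 2.241) = Φ(1.199) + Φ(-5.681) = 0.8847 + 0.0000 = 0.8847.

Power ≈ 0.885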